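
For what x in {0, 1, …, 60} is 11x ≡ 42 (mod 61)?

26

The inverse of 11 mod 61 is 50 (since 11·50 = 550 ≡ 1).
Multiplying both sides by 50: x ≡ 50·42 = 2100 ≡ 26 (mod 61).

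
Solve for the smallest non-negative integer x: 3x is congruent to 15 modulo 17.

The inverse of 3 mod 17 is 6 (since 3·6 = 18 ≡ 1).
Multiplying both sides by 6: x ≡ 6·15 = 90 ≡ 5 (mod 17).
Check: 3·5 = 15 = 0·17 + 15.

5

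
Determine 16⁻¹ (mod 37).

37 = 2·16 + 5
16 = 3·5 + 1
5 = 5·1 + 0
Back-substituting gives 16·7 ≡ 1 (mod 37).

7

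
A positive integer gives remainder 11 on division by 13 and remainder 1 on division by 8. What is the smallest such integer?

x ≡ 1 (mod 8) gives x ∈ {1, 9, 17, 25, 33, 41, 49, 57, …}.
The first of these with x mod 13 = 11 is 89.

89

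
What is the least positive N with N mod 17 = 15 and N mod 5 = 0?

15

Since 5·7 ≡ 1 (mod 17), take x = 0 + 5·((15−0)·7 mod 17) = 0 + 5·3 = 15.
Check: 15 mod 17 = 15, 15 mod 5 = 0.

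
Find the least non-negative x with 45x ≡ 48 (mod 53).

47

The inverse of 45 mod 53 is 33 (since 45·33 = 1485 ≡ 1).
Multiplying both sides by 33: x ≡ 33·48 = 1584 ≡ 47 (mod 53).
Check: 45·47 = 2115 = 39·53 + 48.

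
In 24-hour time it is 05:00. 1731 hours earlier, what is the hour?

2

Dividing 1731 by 24 gives quotient 72 and remainder 3.
(5 − 3) mod 24 = 2.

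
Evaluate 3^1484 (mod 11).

4

Square-and-reduce mod 11: 3^1≡3, 3^2≡9, 3^4≡4, 3^8≡5, 3^16≡3, 3^32≡9, 3^64≡4, 3^128≡5, 3^256≡3, 3^512≡9, 3^1024≡4.
Since 1484 = 4 + 8 + 64 + 128 + 256 + 1024 in binary, 3^1484 ≡ 4·5·4·5·3·4 ≡ 4 (mod 11).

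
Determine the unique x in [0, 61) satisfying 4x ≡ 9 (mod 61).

48

The inverse of 4 mod 61 is 46 (since 4·46 = 184 ≡ 1).
Multiplying both sides by 46: x ≡ 46·9 = 414 ≡ 48 (mod 61).
Check: 4·48 = 192 = 3·61 + 9.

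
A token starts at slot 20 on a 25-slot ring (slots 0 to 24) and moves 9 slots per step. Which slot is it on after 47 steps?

47·9 = 423.
423 = 16·25 + 23, so 423 mod 25 = 23.
(20 + 23) mod 25 = 18.

18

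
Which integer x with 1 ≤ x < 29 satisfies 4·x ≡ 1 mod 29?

22

29 = 7·4 + 1
4 = 4·1 + 0
Back-substituting gives 4·22 ≡ 1 (mod 29).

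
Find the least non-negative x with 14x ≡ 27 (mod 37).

31

The inverse of 14 mod 37 is 8 (since 14·8 = 112 ≡ 1).
So x ≡ 8·27 = 216 ≡ 31 (mod 37).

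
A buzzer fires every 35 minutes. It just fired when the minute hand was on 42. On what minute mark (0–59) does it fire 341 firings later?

37

341·35 = 11935.
11935 − 198·60 = 55, so 11935 ≡ 55 (mod 60).
(42 + 55) mod 60 = 37.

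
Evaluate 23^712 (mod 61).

Successive squares of 23 mod 61: 23^1≡23, 23^2≡41, 23^4≡34, 23^8≡58, 23^16≡9, 23^32≡20, 23^64≡34, 23^128≡58, 23^256≡9, 23^512≡20.
712 = 8 + 64 + 128 + 512, so 23^712 ≡ 58·34·58·20 ≡ 20 (mod 61).

20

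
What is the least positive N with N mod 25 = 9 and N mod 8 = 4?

84

Since 8·22 ≡ 1 (mod 25), take x = 4 + 8·((9−4)·22 mod 25) = 4 + 8·10 = 84.
Check: 84 mod 25 = 9, 84 mod 8 = 4.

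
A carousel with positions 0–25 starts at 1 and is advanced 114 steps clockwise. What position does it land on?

114 mod 26 = 10 (since 4·26 = 104).
(1 + 10) mod 26 = 11.

11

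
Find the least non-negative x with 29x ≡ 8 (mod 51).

46

The inverse of 29 mod 51 is 44 (since 29·44 = 1276 ≡ 1).
So x ≡ 44·8 = 352 ≡ 46 (mod 51).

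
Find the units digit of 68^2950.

Powers of 8 mod 10 repeat with period 4: 8, 4, 2, 6.
2950 mod 4 = 2, so the last digit matches 8^2 = 4.

4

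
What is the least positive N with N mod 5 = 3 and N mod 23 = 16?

108

Since 23·2 ≡ 1 (mod 5), take x = 16 + 23·((3−16)·2 mod 5) = 16 + 23·4 = 108.
Check: 108 mod 5 = 3, 108 mod 23 = 16.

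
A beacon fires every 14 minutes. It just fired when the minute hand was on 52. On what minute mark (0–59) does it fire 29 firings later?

38

29·14 = 406.
406 − 6·60 = 46, so 406 ≡ 46 (mod 60).
(52 + 46) mod 60 = 38.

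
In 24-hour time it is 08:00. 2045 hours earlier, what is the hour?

3

2045 − 85·24 = 5, so 2045 ≡ 5 (mod 24).
(8 − 5) mod 24 = 3.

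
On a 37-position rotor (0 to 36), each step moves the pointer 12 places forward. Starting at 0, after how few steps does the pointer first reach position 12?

1

The inverse of 12 mod 37 is 34 (since 12·34 = 408 ≡ 1).
So x ≡ 34·12 = 408 ≡ 1 (mod 37).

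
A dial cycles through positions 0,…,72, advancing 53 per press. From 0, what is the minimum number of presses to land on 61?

59

53⁻¹ ≡ 62 (mod 73) because 53·62 = 3286 = 45·73 + 1.
So x ≡ 62·61 = 3782 ≡ 59 (mod 73).
Check: 53·59 = 3127 = 42·73 + 61.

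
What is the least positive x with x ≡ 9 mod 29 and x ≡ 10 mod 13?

x ≡ 10 (mod 13) gives x ∈ {10, 23, 36, 49, 62, 75, 88, 101, …}.
The first of these with x mod 29 = 9 is 270.

270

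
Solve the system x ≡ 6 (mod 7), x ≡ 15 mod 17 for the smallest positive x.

83

x ≡ 6 (mod 7) gives x ∈ {6, 13, 20, 27, 34, 41, 48, 55, …}.
The first of these with x mod 17 = 15 is 83.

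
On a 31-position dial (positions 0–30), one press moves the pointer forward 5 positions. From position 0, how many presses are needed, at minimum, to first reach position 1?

25

31 = 6·5 + 1
5 = 5·1 + 0
Back-substituting gives 5·25 ≡ 1 (mod 31).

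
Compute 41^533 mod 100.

Square-and-reduce mod 100: 41^1≡41, 41^2≡81, 41^4≡61, 41^8≡21, 41^16≡41, 41^32≡81, 41^64≡61, 41^128≡21, 41^256≡41, 41^512≡81.
533 = 1 + 4 + 16 + 512, so 41^533 ≡ 41·61·41·81 ≡ 21 (mod 100).

21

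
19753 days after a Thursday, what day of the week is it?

Wednesday

19753 mod 7 = 6 (since 2821·7 = 19747).
Thursday + 6 days → Wednesday.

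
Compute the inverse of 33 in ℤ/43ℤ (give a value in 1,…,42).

30

33·30 = 990 = 23·43 + 1, so 33⁻¹ ≡ 30 (mod 43).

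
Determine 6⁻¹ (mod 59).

6·10 = 60 = 1·59 + 1, so 6⁻¹ ≡ 10 (mod 59).

10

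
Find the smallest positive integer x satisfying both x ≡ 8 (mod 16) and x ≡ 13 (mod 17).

200

x ≡ 8 (mod 16) gives x ∈ {8, 24, 40, 56, 72, 88, 104, 120, …}.
The first of these with x mod 17 = 13 is 200.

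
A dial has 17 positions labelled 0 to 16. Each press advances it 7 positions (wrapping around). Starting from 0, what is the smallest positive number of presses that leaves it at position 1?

5

7·5 = 35 = 2·17 + 1, so 7⁻¹ ≡ 5 (mod 17).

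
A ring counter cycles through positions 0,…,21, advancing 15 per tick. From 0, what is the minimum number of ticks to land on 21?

19

15⁻¹ ≡ 3 (mod 22) because 15·3 = 45 = 2·22 + 1.
Multiplying both sides by 3: x ≡ 3·21 = 63 ≡ 19 (mod 22).
Check: 15·19 = 285 = 12·22 + 21.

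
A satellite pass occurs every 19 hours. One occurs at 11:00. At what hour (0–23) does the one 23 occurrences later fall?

16

23·19 = 437.
437 = 18·24 + 5, so 437 mod 24 = 5.
(11 + 5) mod 24 = 16.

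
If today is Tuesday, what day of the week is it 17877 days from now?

Monday

17877 mod 7 = 6 (since 2553·7 = 17871).
Tuesday + 6 days → Monday.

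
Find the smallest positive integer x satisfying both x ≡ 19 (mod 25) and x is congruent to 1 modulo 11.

Since 11·16 ≡ 1 (mod 25), take x = 1 + 11·((19−1)·16 mod 25) = 1 + 11·13 = 144.
Check: 144 mod 25 = 19, 144 mod 11 = 1.

144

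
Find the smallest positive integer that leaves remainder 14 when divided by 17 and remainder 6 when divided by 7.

48

x ≡ 6 (mod 7) gives x ∈ {6, 13, 20, 27, 34, 41, 48}.
The first of these with x mod 17 = 14 is 48.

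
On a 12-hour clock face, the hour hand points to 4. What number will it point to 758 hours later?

758 = 63·12 + 2, so 758 mod 12 = 2.
4 + 2 → 6 on a 12-hour dial.

6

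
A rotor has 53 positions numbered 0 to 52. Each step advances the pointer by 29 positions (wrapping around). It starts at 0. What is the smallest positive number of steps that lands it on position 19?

50

29⁻¹ ≡ 11 (mod 53) because 29·11 = 319 = 6·53 + 1.
Multiplying both sides by 11: x ≡ 11·19 = 209 ≡ 50 (mod 53).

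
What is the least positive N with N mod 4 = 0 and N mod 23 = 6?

Since 23·3 ≡ 1 (mod 4), take x = 6 + 23·((0−6)·3 mod 4) = 6 + 23·2 = 52.
Check: 52 mod 4 = 0, 52 mod 23 = 6.

52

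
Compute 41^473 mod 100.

21

By repeated squaring mod 100: 41^1≡41, 41^2≡81, 41^4≡61, 41^8≡21, 41^16≡41, 41^32≡81, 41^64≡61, 41^128≡21, 41^256≡41.
473 = 1 + 8 + 16 + 64 + 128 + 256, so 41^473 ≡ 41·21·41·61·21·41 ≡ 21 (mod 100).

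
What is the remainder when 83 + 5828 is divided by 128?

23

Dividing 5828 by 128 gives quotient 45 and remainder 68.
(83 + 68) mod 128 = 23.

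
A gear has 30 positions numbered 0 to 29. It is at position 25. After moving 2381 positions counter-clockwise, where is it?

14

2381 = 79·30 + 11, so 2381 mod 30 = 11.
(25 − 11) mod 30 = 14.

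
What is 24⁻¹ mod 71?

24·3 = 72 = 1·71 + 1, so 24⁻¹ ≡ 3 (mod 71).

3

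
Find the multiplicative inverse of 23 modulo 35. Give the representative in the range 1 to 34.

32

35 = 1·23 + 12
23 = 1·12 + 11
12 = 1·11 + 1
11 = 11·1 + 0
Back-substituting gives 23·32 ≡ 1 (mod 35).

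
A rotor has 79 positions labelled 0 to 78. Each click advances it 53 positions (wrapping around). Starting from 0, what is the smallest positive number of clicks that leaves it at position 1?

3

53·3 = 159 = 2·79 + 1, so 53⁻¹ ≡ 3 (mod 79).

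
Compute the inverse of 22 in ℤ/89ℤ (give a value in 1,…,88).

85

89 = 4·22 + 1
22 = 22·1 + 0
Back-substituting gives 22·85 ≡ 1 (mod 89).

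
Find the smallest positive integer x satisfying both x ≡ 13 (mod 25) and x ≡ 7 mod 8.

63

x ≡ 7 (mod 8) gives x ∈ {7, 15, 23, 31, 39, 47, 55, 63}.
The first of these with x mod 25 = 13 is 63.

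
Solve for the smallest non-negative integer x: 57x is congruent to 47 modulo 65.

The inverse of 57 mod 65 is 8 (since 57·8 = 456 ≡ 1).
Multiplying both sides by 8: x ≡ 8·47 = 376 ≡ 51 (mod 65).
Check: 57·51 = 2907 = 44·65 + 47.

51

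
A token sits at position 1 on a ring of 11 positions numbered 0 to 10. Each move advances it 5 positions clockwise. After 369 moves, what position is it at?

9

369·5 = 1845.
1845 mod 11 = 8 (since 167·11 = 1837).
(1 + 8) mod 11 = 9.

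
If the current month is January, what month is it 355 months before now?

355 mod 12 = 7 (since 29·12 = 348).
January − 7 months → June.

June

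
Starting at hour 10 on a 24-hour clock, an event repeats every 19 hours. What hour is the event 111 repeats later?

7

111·19 = 2109.
2109 − 87·24 = 21, so 2109 ≡ 21 (mod 24).
(10 + 21) mod 24 = 7.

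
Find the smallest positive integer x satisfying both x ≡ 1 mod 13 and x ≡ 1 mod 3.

1

Since 3·9 ≡ 1 (mod 13), take x = 1 + 3·((1−1)·9 mod 13) = 1 + 3·0 = 1.
Check: 1 mod 13 = 1, 1 mod 3 = 1.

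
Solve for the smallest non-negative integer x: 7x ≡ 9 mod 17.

7⁻¹ ≡ 5 (mod 17) because 7·5 = 35 = 2·17 + 1.
Multiplying both sides by 5: x ≡ 5·9 = 45 ≡ 11 (mod 17).

11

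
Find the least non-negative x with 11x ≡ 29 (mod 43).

30

The inverse of 11 mod 43 is 4 (since 11·4 = 44 ≡ 1).
Multiplying both sides by 4: x ≡ 4·29 = 116 ≡ 30 (mod 43).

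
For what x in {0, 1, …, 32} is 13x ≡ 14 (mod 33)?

The inverse of 13 mod 33 is 28 (since 13·28 = 364 ≡ 1).
Multiplying both sides by 28: x ≡ 28·14 = 392 ≡ 29 (mod 33).
Check: 13·29 = 377 = 11·33 + 14.

29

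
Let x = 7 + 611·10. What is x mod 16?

5

611·10 = 6110.
6110 − 381·16 = 14, so 6110 ≡ 14 (mod 16).
(7 + 14) mod 16 = 5.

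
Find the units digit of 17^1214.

9

The units digit of 17^n cycles with period 4: 7, 9, 3, 1, …
1214 leaves remainder 2 on division by 4, so 17^1214 ends in 9.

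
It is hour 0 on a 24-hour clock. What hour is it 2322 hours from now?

18

2322 − 96·24 = 18, so 2322 ≡ 18 (mod 24).
(0 + 18) mod 24 = 18.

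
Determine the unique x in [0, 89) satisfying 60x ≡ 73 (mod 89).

60⁻¹ ≡ 46 (mod 89) because 60·46 = 2760 = 31·89 + 1.
Multiplying both sides by 46: x ≡ 46·73 = 3358 ≡ 65 (mod 89).
Check: 60·65 = 3900 = 43·89 + 73.

65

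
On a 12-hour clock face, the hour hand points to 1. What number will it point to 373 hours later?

373 − 31·12 = 1, so 373 ≡ 1 (mod 12).
1 + 1 → 2 on a 12-hour dial.

2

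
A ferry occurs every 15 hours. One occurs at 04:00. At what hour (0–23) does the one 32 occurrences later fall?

4

32·15 = 480.
480 = 20·24 + 0, so 480 mod 24 = 0.
(4 + 0) mod 24 = 4.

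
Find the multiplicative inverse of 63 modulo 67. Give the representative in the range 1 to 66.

63·50 = 3150 = 47·67 + 1, so 63⁻¹ ≡ 50 (mod 67).

50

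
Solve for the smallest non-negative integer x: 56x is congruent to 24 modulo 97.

The inverse of 56 mod 97 is 26 (since 56·26 = 1456 ≡ 1).
So x ≡ 26·24 = 624 ≡ 42 (mod 97).

42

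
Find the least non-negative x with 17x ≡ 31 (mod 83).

36

The inverse of 17 mod 83 is 44 (since 17·44 = 748 ≡ 1).
Multiplying both sides by 44: x ≡ 44·31 = 1364 ≡ 36 (mod 83).
Check: 17·36 = 612 = 7·83 + 31.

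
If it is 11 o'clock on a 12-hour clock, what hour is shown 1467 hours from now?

2

1467 − 122·12 = 3, so 1467 ≡ 3 (mod 12).
11 + 3 → 2 on a 12-hour dial.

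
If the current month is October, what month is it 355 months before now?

355 = 29·12 + 7, so 355 mod 12 = 7.
October − 7 months → March.

March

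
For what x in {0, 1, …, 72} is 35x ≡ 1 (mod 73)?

The inverse of 35 mod 73 is 48 (since 35·48 = 1680 ≡ 1).
So x ≡ 48·1 = 48 ≡ 48 (mod 73).

48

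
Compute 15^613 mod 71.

50

Square-and-reduce mod 71: 15^1≡15, 15^2≡12, 15^4≡2, 15^8≡4, 15^16≡16, 15^32≡43, 15^64≡3, 15^128≡9, 15^256≡10, 15^512≡29.
Since 613 = 1 + 4 + 32 + 64 + 512 in binary, 15^613 ≡ 15·2·43·3·29 ≡ 50 (mod 71).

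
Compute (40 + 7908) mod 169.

7908 = 46·169 + 134, so 7908 mod 169 = 134.
(40 + 134) mod 169 = 5.

5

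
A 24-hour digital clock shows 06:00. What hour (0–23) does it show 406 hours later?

406 mod 24 = 22 (since 16·24 = 384).
(6 + 22) mod 24 = 4.

4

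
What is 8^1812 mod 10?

6

Last digits of 8^n: 8, 4, 2, 6 (period 4).
1812 leaves remainder 0 on division by 4, so 8^1812 ends in 6.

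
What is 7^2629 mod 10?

Powers of 7 mod 10 repeat with period 4: 7, 9, 3, 1.
2629 mod 4 = 1, so the last digit matches 7^1 = 7.

7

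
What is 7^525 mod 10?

7

Powers of 7 mod 10 repeat with period 4: 7, 9, 3, 1.
525 mod 4 = 1, so the last digit matches 7^1 = 7.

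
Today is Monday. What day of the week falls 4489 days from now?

4489 = 641·7 + 2, so 4489 mod 7 = 2.
Monday + 2 days → Wednesday.

Wednesday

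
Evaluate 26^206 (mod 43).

Successive squares of 26 mod 43: 26^1≡26, 26^2≡31, 26^4≡15, 26^8≡10, 26^16≡14, 26^32≡24, 26^64≡17, 26^128≡31.
Since 206 = 2 + 4 + 8 + 64 + 128 in binary, 26^206 ≡ 31·15·10·17·31 ≡ 23 (mod 43).

23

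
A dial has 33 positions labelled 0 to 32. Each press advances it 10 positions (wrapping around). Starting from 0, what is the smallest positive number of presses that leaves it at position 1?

10·10 = 100 = 3·33 + 1, so 10⁻¹ ≡ 10 (mod 33).

10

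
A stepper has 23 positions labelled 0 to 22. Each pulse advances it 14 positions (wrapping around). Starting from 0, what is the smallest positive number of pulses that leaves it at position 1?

5

14·5 = 70 = 3·23 + 1, so 14⁻¹ ≡ 5 (mod 23).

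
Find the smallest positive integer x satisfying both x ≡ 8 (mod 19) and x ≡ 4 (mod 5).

x ≡ 4 (mod 5) gives x ∈ {4, 9, 14, 19, 24, 29, 34, 39, …}.
The first of these with x mod 19 = 8 is 84.

84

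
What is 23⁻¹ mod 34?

3

23·3 = 69 = 2·34 + 1, so 23⁻¹ ≡ 3 (mod 34).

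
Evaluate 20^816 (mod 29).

Square-and-reduce mod 29: 20^1≡20, 20^2≡23, 20^4≡7, 20^8≡20, 20^16≡23, 20^32≡7, 20^64≡20, 20^128≡23, 20^256≡7, 20^512≡20.
Since 816 = 16 + 32 + 256 + 512 in binary, 20^816 ≡ 23·7·7·20 ≡ 7 (mod 29).

7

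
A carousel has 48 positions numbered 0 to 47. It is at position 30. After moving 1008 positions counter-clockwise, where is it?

Dividing 1008 by 48 gives quotient 21 and remainder 0.
(30 − 0) mod 48 = 30.

30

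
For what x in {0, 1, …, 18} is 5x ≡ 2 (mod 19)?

8

5⁻¹ ≡ 4 (mod 19) because 5·4 = 20 = 1·19 + 1.
Multiplying both sides by 4: x ≡ 4·2 = 8 ≡ 8 (mod 19).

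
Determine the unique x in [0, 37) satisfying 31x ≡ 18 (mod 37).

The inverse of 31 mod 37 is 6 (since 31·6 = 186 ≡ 1).
Multiplying both sides by 6: x ≡ 6·18 = 108 ≡ 34 (mod 37).

34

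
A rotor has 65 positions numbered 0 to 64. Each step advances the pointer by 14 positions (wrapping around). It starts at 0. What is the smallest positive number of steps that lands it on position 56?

The inverse of 14 mod 65 is 14 (since 14·14 = 196 ≡ 1).
Multiplying both sides by 14: x ≡ 14·56 = 784 ≡ 4 (mod 65).

4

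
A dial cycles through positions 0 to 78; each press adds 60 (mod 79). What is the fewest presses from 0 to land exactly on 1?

54

60·54 = 3240 = 41·79 + 1, so 60⁻¹ ≡ 54 (mod 79).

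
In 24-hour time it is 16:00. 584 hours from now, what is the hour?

584 mod 24 = 8 (since 24·24 = 576).
(16 + 8) mod 24 = 0.

0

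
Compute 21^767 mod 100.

41

Successive squares of 21 mod 100: 21^1≡21, 21^2≡41, 21^4≡81, 21^8≡61, 21^16≡21, 21^32≡41, 21^64≡81, 21^128≡61, 21^256≡21, 21^512≡41.
767 = 1 + 2 + 4 + 8 + 16 + 32 + 64 + 128 + 512, so 21^767 ≡ 21·41·81·61·21·41·81·61·41 ≡ 41 (mod 100).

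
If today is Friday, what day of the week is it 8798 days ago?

Saturday

8798 mod 7 = 6 (since 1256·7 = 8792).
Friday − 6 days → Saturday.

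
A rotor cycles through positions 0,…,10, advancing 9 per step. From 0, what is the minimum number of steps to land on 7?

2

9⁻¹ ≡ 5 (mod 11) because 9·5 = 45 = 4·11 + 1.
Multiplying both sides by 5: x ≡ 5·7 = 35 ≡ 2 (mod 11).
Check: 9·2 = 18 = 1·11 + 7.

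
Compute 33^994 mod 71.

Successive squares of 33 mod 71: 33^1≡33, 33^2≡24, 33^4≡8, 33^8≡64, 33^16≡49, 33^32≡58, 33^64≡27, 33^128≡19, 33^256≡6, 33^512≡36.
Since 994 = 2 + 32 + 64 + 128 + 256 + 512 in binary, 33^994 ≡ 24·58·27·19·6·36 ≡ 5 (mod 71).

5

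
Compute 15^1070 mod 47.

Successive squares of 15 mod 47: 15^1≡15, 15^2≡37, 15^4≡6, 15^8≡36, 15^16≡27, 15^32≡24, 15^64≡12, 15^128≡3, 15^256≡9, 15^512≡34, 15^1024≡28.
1070 = 2 + 4 + 8 + 32 + 1024, so 15^1070 ≡ 37·6·36·24·28 ≡ 28 (mod 47).

28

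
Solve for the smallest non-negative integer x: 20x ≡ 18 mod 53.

The inverse of 20 mod 53 is 8 (since 20·8 = 160 ≡ 1).
So x ≡ 8·18 = 144 ≡ 38 (mod 53).
Check: 20·38 = 760 = 14·53 + 18.

38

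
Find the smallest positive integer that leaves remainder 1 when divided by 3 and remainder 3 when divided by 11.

x ≡ 1 (mod 3) gives x ∈ {1, 4, 7, 10, 13, 16, 19, 22, …}.
The first of these with x mod 11 = 3 is 25.

25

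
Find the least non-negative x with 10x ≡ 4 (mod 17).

The inverse of 10 mod 17 is 12 (since 10·12 = 120 ≡ 1).
Multiplying both sides by 12: x ≡ 12·4 = 48 ≡ 14 (mod 17).

14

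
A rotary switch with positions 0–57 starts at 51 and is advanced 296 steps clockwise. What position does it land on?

57

Dividing 296 by 58 gives quotient 5 and remainder 6.
(51 + 6) mod 58 = 57.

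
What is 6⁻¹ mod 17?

17 = 2·6 + 5
6 = 1·5 + 1
5 = 5·1 + 0
Back-substituting gives 6·3 ≡ 1 (mod 17).

3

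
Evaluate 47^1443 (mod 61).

1

Successive squares of 47 mod 61: 47^1≡47, 47^2≡13, 47^4≡47, 47^8≡13, 47^16≡47, 47^32≡13, 47^64≡47, 47^128≡13, 47^256≡47, 47^512≡13, 47^1024≡47.
1443 = 1 + 2 + 32 + 128 + 256 + 1024, so 47^1443 ≡ 47·13·13·13·47·47 ≡ 1 (mod 61).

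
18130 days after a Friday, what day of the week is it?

Dividing 18130 by 7 gives quotient 2590 and remainder 0.
Friday + 0 days → Friday.

Friday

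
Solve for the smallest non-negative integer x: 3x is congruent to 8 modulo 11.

3⁻¹ ≡ 4 (mod 11) because 3·4 = 12 = 1·11 + 1.
So x ≡ 4·8 = 32 ≡ 10 (mod 11).
Check: 3·10 = 30 = 2·11 + 8.

10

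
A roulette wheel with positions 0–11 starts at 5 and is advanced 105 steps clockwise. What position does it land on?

2

105 mod 12 = 9 (since 8·12 = 96).
(5 + 9) mod 12 = 2.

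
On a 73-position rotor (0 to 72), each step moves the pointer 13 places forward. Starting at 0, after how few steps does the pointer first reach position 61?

44

The inverse of 13 mod 73 is 45 (since 13·45 = 585 ≡ 1).
Multiplying both sides by 45: x ≡ 45·61 = 2745 ≡ 44 (mod 73).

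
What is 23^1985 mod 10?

The units digit of 23^n cycles with period 4: 3, 9, 7, 1, …
1985 mod 4 = 1, so the last digit matches 3^1 = 3.

3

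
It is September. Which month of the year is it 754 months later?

July

754 = 62·12 + 10, so 754 mod 12 = 10.
September + 10 months → July.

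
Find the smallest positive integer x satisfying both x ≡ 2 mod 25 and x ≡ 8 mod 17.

127

x ≡ 8 (mod 17) gives x ∈ {8, 25, 42, 59, 76, 93, 110, 127}.
The first of these with x mod 25 = 2 is 127.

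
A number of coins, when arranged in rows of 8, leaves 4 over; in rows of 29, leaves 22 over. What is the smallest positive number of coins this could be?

196

x ≡ 4 (mod 8) gives x ∈ {4, 12, 20, 28, 36, 44, 52, 60, …}.
The first of these with x mod 29 = 22 is 196.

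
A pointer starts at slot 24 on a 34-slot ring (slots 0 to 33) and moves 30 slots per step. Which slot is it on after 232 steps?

14

232·30 = 6960.
Dividing 6960 by 34 gives quotient 204 and remainder 24.
(24 + 24) mod 34 = 14.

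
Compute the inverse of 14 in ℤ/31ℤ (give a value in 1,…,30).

20

31 = 2·14 + 3
14 = 4·3 + 2
3 = 1·2 + 1
2 = 2·1 + 0
Back-substituting gives 14·20 ≡ 1 (mod 31).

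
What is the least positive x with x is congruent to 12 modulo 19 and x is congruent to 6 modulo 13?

240

Since 13·3 ≡ 1 (mod 19), take x = 6 + 13·((12−6)·3 mod 19) = 6 + 13·18 = 240.
Check: 240 mod 19 = 12, 240 mod 13 = 6.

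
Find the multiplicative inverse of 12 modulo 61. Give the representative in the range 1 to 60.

12·56 = 672 = 11·61 + 1, so 12⁻¹ ≡ 56 (mod 61).

56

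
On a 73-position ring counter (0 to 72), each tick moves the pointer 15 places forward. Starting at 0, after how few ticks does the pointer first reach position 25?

26

The inverse of 15 mod 73 is 39 (since 15·39 = 585 ≡ 1).
So x ≡ 39·25 = 975 ≡ 26 (mod 73).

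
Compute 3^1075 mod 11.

Successive squares of 3 mod 11: 3^1≡3, 3^2≡9, 3^4≡4, 3^8≡5, 3^16≡3, 3^32≡9, 3^64≡4, 3^128≡5, 3^256≡3, 3^512≡9, 3^1024≡4.
Since 1075 = 1 + 2 + 16 + 32 + 1024 in binary, 3^1075 ≡ 3·9·3·9·4 ≡ 1 (mod 11).

1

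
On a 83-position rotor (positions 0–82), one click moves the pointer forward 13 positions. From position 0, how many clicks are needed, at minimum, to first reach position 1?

32

13·32 = 416 = 5·83 + 1, so 13⁻¹ ≡ 32 (mod 83).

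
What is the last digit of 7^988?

1

The units digit of 7^n cycles with period 4: 7, 9, 3, 1, …
988 mod 4 = 0, so the last digit matches 7^4 = 1.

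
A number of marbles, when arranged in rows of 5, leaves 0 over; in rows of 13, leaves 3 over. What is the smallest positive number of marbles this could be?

x ≡ 0 (mod 5) gives x ∈ {0, 5, 10, 15, 20, 25, 30, 35, …}.
The first of these with x mod 13 = 3 is 55.

55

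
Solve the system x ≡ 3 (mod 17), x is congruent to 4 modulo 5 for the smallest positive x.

54

x ≡ 4 (mod 5) gives x ∈ {4, 9, 14, 19, 24, 29, 34, 39, …}.
The first of these with x mod 17 = 3 is 54.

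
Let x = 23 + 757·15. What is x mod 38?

16

757·15 = 11355.
11355 mod 38 = 31 (since 298·38 = 11324).
(23 + 31) mod 38 = 16.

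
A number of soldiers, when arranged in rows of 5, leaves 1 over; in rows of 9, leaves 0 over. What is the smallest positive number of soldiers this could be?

x ≡ 1 (mod 5) gives x ∈ {1, 6, 11, 16, 21, 26, 31, 36}.
The first of these with x mod 9 = 0 is 36.

36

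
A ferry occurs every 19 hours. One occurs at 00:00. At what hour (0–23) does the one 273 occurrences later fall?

273·19 = 5187.
5187 mod 24 = 3 (since 216·24 = 5184).
(0 + 3) mod 24 = 3.

3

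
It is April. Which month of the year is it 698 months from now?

698 = 58·12 + 2, so 698 mod 12 = 2.
April + 2 months → June.

June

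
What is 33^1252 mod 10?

1

Last digits of 3^n: 3, 9, 7, 1 (period 4).
1252 mod 4 = 0, so the last digit matches 3^4 = 1.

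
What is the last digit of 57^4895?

3

Powers of 7 mod 10 repeat with period 4: 7, 9, 3, 1.
4895 leaves remainder 3 on division by 4, so 57^4895 ends in 3.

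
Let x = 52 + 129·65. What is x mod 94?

129·65 = 8385.
8385 = 89·94 + 19, so 8385 mod 94 = 19.
(52 + 19) mod 94 = 71.

71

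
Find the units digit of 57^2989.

7

The units digit of 57^n cycles with period 4: 7, 9, 3, 1, …
2989 leaves remainder 1 on division by 4, so 57^2989 ends in 7.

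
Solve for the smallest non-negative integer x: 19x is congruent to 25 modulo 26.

The inverse of 19 mod 26 is 11 (since 19·11 = 209 ≡ 1).
Multiplying both sides by 11: x ≡ 11·25 = 275 ≡ 15 (mod 26).
Check: 19·15 = 285 = 10·26 + 25.

15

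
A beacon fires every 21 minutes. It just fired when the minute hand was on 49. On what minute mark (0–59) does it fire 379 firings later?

379·21 = 7959.
7959 − 132·60 = 39, so 7959 ≡ 39 (mod 60).
(49 + 39) mod 60 = 28.

28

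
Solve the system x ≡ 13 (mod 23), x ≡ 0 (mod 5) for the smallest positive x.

Since 5·14 ≡ 1 (mod 23), take x = 0 + 5·((13−0)·14 mod 23) = 0 + 5·21 = 105.
Check: 105 mod 23 = 13, 105 mod 5 = 0.

105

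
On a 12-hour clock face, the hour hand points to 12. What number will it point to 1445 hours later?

Dividing 1445 by 12 gives quotient 120 and remainder 5.
12 + 5 → 5 on a 12-hour dial.

5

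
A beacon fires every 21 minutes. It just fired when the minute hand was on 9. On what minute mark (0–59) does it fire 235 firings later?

24

235·21 = 4935.
4935 = 82·60 + 15, so 4935 mod 60 = 15.
(9 + 15) mod 60 = 24.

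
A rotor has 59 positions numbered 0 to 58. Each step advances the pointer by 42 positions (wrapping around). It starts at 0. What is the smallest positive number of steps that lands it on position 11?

42⁻¹ ≡ 52 (mod 59) because 42·52 = 2184 = 37·59 + 1.
Multiplying both sides by 52: x ≡ 52·11 = 572 ≡ 41 (mod 59).

41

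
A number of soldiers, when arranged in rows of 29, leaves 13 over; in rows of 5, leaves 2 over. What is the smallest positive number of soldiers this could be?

x ≡ 2 (mod 5) gives x ∈ {2, 7, 12, 17, 22, 27, 32, 37, …}.
The first of these with x mod 29 = 13 is 42.

42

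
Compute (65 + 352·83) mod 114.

97

352·83 = 29216.
Dividing 29216 by 114 gives quotient 256 and remainder 32.
(65 + 32) mod 114 = 97.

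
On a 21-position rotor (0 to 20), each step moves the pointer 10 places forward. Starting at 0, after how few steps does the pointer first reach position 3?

15

10⁻¹ ≡ 19 (mod 21) because 10·19 = 190 = 9·21 + 1.
So x ≡ 19·3 = 57 ≡ 15 (mod 21).
Check: 10·15 = 150 = 7·21 + 3.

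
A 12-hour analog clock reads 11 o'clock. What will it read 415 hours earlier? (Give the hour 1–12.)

4

415 mod 12 = 7 (since 34·12 = 408).
11 − 7 → 4 on a 12-hour dial.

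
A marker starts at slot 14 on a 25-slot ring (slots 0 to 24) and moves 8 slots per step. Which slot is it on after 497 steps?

497·8 = 3976.
3976 mod 25 = 1 (since 159·25 = 3975).
(14 + 1) mod 25 = 15.

15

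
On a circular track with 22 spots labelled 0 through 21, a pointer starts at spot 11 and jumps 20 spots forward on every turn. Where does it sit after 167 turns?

7

167·20 = 3340.
3340 mod 22 = 18 (since 151·22 = 3322).
(11 + 18) mod 22 = 7.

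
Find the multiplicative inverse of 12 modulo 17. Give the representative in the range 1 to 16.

12·10 = 120 = 7·17 + 1, so 12⁻¹ ≡ 10 (mod 17).

10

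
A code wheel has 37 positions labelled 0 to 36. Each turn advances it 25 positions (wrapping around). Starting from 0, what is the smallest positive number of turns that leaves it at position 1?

3

25·3 = 75 = 2·37 + 1, so 25⁻¹ ≡ 3 (mod 37).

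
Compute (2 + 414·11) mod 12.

414·11 = 4554.
4554 = 379·12 + 6, so 4554 mod 12 = 6.
(2 + 6) mod 12 = 8.

8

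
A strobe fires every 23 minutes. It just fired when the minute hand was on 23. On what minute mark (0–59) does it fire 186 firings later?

41

186·23 = 4278.
Dividing 4278 by 60 gives quotient 71 and remainder 18.
(23 + 18) mod 60 = 41.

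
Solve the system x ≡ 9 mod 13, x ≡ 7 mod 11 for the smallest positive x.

Since 11·6 ≡ 1 (mod 13), take x = 7 + 11·((9−7)·6 mod 13) = 7 + 11·12 = 139.
Check: 139 mod 13 = 9, 139 mod 11 = 7.

139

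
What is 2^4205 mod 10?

Powers of 2 mod 10 repeat with period 4: 2, 4, 8, 6.
4205 leaves remainder 1 on division by 4, so 2^4205 ends in 2.

2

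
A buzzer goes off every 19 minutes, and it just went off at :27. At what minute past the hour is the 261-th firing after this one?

6

261·19 = 4959.
Dividing 4959 by 60 gives quotient 82 and remainder 39.
(27 + 39) mod 60 = 6.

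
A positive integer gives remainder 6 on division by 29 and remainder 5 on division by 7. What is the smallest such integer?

x ≡ 5 (mod 7) gives x ∈ {5, 12, 19, 26, 33, 40, 47, 54, …}.
The first of these with x mod 29 = 6 is 180.

180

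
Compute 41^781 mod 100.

41

Successive squares of 41 mod 100: 41^1≡41, 41^2≡81, 41^4≡61, 41^8≡21, 41^16≡41, 41^32≡81, 41^64≡61, 41^128≡21, 41^256≡41, 41^512≡81.
Since 781 = 1 + 4 + 8 + 256 + 512 in binary, 41^781 ≡ 41·61·21·41·81 ≡ 41 (mod 100).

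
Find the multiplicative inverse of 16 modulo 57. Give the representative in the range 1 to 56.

57 = 3·16 + 9
16 = 1·9 + 7
9 = 1·7 + 2
7 = 3·2 + 1
2 = 2·1 + 0
Back-substituting gives 16·25 ≡ 1 (mod 57).

25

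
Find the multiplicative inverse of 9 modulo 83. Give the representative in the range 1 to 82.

83 = 9·9 + 2
9 = 4·2 + 1
2 = 2·1 + 0
Back-substituting gives 9·37 ≡ 1 (mod 83).

37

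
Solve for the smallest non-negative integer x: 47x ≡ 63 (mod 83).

19

47⁻¹ ≡ 53 (mod 83) because 47·53 = 2491 = 30·83 + 1.
So x ≡ 53·63 = 3339 ≡ 19 (mod 83).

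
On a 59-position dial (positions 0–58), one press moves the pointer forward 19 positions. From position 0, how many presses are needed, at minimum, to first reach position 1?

59 = 3·19 + 2
19 = 9·2 + 1
2 = 2·1 + 0
Back-substituting gives 19·28 ≡ 1 (mod 59).

28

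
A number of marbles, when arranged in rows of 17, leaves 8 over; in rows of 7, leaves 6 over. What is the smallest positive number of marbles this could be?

76

Since 7·5 ≡ 1 (mod 17), take x = 6 + 7·((8−6)·5 mod 17) = 6 + 7·10 = 76.
Check: 76 mod 17 = 8, 76 mod 7 = 6.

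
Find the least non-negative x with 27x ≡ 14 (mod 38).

16

The inverse of 27 mod 38 is 31 (since 27·31 = 837 ≡ 1).
So x ≡ 31·14 = 434 ≡ 16 (mod 38).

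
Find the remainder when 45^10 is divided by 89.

Square-and-reduce mod 89: 45^1≡45, 45^2≡67, 45^4≡39, 45^8≡8.
10 = 2 + 8, so 45^10 ≡ 67·8 ≡ 2 (mod 89).

2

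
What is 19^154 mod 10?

1

Powers of 9 mod 10 repeat with period 2: 9, 1.
154 mod 2 = 0, so the last digit matches 9^2 = 1.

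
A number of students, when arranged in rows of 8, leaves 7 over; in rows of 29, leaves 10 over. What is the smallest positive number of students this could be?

39

x ≡ 7 (mod 8) gives x ∈ {7, 15, 23, 31, 39}.
The first of these with x mod 29 = 10 is 39.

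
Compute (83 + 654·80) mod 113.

654·80 = 52320.
52320 = 463·113 + 1, so 52320 mod 113 = 1.
(83 + 1) mod 113 = 84.

84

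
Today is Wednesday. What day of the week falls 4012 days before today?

4012 − 573·7 = 1, so 4012 ≡ 1 (mod 7).
Wednesday − 1 day → Tuesday.

Tuesday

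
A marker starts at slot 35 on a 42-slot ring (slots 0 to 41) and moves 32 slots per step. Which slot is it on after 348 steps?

348·32 = 11136.
Dividing 11136 by 42 gives quotient 265 and remainder 6.
(35 + 6) mod 42 = 41.

41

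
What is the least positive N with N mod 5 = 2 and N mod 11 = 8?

52

Since 11·1 ≡ 1 (mod 5), take x = 8 + 11·((2−8)·1 mod 5) = 8 + 11·4 = 52.
Check: 52 mod 5 = 2, 52 mod 11 = 8.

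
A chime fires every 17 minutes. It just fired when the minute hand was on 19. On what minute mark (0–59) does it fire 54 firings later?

37

54·17 = 918.
918 − 15·60 = 18, so 918 ≡ 18 (mod 60).
(19 + 18) mod 60 = 37.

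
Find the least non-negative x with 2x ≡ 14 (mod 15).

The inverse of 2 mod 15 is 8 (since 2·8 = 16 ≡ 1).
So x ≡ 8·14 = 112 ≡ 7 (mod 15).

7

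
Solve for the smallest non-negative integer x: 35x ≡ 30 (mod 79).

46

35⁻¹ ≡ 70 (mod 79) because 35·70 = 2450 = 31·79 + 1.
Multiplying both sides by 70: x ≡ 70·30 = 2100 ≡ 46 (mod 79).
Check: 35·46 = 1610 = 20·79 + 30.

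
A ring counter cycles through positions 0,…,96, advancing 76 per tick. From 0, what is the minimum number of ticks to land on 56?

76⁻¹ ≡ 60 (mod 97) because 76·60 = 4560 = 47·97 + 1.
So x ≡ 60·56 = 3360 ≡ 62 (mod 97).

62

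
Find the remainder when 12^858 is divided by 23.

1

Successive squares of 12 mod 23: 12^1≡12, 12^2≡6, 12^4≡13, 12^8≡8, 12^16≡18, 12^32≡2, 12^64≡4, 12^128≡16, 12^256≡3, 12^512≡9.
Since 858 = 2 + 8 + 16 + 64 + 256 + 512 in binary, 12^858 ≡ 6·8·18·4·3·9 ≡ 1 (mod 23).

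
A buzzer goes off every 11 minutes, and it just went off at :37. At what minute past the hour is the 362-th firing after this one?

362·11 = 3982.
3982 = 66·60 + 22, so 3982 mod 60 = 22.
(37 + 22) mod 60 = 59.

59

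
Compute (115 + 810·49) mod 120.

810·49 = 39690.
39690 − 330·120 = 90, so 39690 ≡ 90 (mod 120).
(115 + 90) mod 120 = 85.

85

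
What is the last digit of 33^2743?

7

The units digit of 33^n cycles with period 4: 3, 9, 7, 1, …
2743 leaves remainder 3 on division by 4, so 33^2743 ends in 7.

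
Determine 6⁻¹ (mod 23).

6·4 = 24 = 1·23 + 1, so 6⁻¹ ≡ 4 (mod 23).

4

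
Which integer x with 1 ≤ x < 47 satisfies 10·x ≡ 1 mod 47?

33

47 = 4·10 + 7
10 = 1·7 + 3
7 = 2·3 + 1
3 = 3·1 + 0
Back-substituting gives 10·33 ≡ 1 (mod 47).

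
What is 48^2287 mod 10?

2

Last digits of 8^n: 8, 4, 2, 6 (period 4).
2287 mod 4 = 3, so the last digit matches 8^3 = 2.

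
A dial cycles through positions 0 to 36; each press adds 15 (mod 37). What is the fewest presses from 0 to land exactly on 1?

5

15·5 = 75 = 2·37 + 1, so 15⁻¹ ≡ 5 (mod 37).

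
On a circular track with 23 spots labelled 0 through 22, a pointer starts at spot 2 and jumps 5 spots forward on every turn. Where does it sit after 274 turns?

15

274·5 = 1370.
1370 = 59·23 + 13, so 1370 mod 23 = 13.
(2 + 13) mod 23 = 15.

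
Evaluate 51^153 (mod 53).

Square-and-reduce mod 53: 51^1≡51, 51^2≡4, 51^4≡16, 51^8≡44, 51^16≡28, 51^32≡42, 51^64≡15, 51^128≡13.
153 = 1 + 8 + 16 + 128, so 51^153 ≡ 51·44·28·13 ≡ 33 (mod 53).

33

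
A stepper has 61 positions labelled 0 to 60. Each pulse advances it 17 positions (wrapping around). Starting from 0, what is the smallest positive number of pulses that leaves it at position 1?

18

17·18 = 306 = 5·61 + 1, so 17⁻¹ ≡ 18 (mod 61).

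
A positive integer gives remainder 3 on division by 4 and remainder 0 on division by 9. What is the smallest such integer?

Since 9·1 ≡ 1 (mod 4), take x = 0 + 9·((3−0)·1 mod 4) = 0 + 9·3 = 27.
Check: 27 mod 4 = 3, 27 mod 9 = 0.

27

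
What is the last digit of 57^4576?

Powers of 7 mod 10 repeat with period 4: 7, 9, 3, 1.
4576 leaves remainder 0 on division by 4, so 57^4576 ends in 1.

1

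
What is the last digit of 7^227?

3

Powers of 7 mod 10 repeat with period 4: 7, 9, 3, 1.
227 leaves remainder 3 on division by 4, so 7^227 ends in 3.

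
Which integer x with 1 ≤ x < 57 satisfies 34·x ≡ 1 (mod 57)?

52

34·52 = 1768 = 31·57 + 1, so 34⁻¹ ≡ 52 (mod 57).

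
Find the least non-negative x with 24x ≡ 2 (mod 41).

The inverse of 24 mod 41 is 12 (since 24·12 = 288 ≡ 1).
So x ≡ 12·2 = 24 ≡ 24 (mod 41).

24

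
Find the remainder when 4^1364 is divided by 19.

17

By repeated squaring mod 19: 4^1≡4, 4^2≡16, 4^4≡9, 4^8≡5, 4^16≡6, 4^32≡17, 4^64≡4, 4^128≡16, 4^256≡9, 4^512≡5, 4^1024≡6.
Since 1364 = 4 + 16 + 64 + 256 + 1024 in binary, 4^1364 ≡ 9·6·4·9·6 ≡ 17 (mod 19).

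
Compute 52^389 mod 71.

35

Successive squares of 52 mod 71: 52^1≡52, 52^2≡6, 52^4≡36, 52^8≡18, 52^16≡40, 52^32≡38, 52^64≡24, 52^128≡8, 52^256≡64.
389 = 1 + 4 + 128 + 256, so 52^389 ≡ 52·36·8·64 ≡ 35 (mod 71).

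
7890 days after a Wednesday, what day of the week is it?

Thursday

7890 = 1127·7 + 1, so 7890 mod 7 = 1.
Wednesday + 1 day → Thursday.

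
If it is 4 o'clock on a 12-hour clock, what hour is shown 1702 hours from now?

2

1702 − 141·12 = 10, so 1702 ≡ 10 (mod 12).
4 + 10 → 2 on a 12-hour dial.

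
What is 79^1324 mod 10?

Last digits of 9^n: 9, 1 (period 2).
1324 leaves remainder 0 on division by 2, so 79^1324 ends in 1.

1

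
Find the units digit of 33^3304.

The units digit of 33^n cycles with period 4: 3, 9, 7, 1, …
3304 leaves remainder 0 on division by 4, so 33^3304 ends in 1.

1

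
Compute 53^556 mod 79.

By repeated squaring mod 79: 53^1≡53, 53^2≡44, 53^4≡40, 53^8≡20, 53^16≡5, 53^32≡25, 53^64≡72, 53^128≡49, 53^256≡31, 53^512≡13.
556 = 4 + 8 + 32 + 512, so 53^556 ≡ 40·20·25·13 ≡ 11 (mod 79).

11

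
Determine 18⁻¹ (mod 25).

25 = 1·18 + 7
18 = 2·7 + 4
7 = 1·4 + 3
4 = 1·3 + 1
3 = 3·1 + 0
Back-substituting gives 18·7 ≡ 1 (mod 25).

7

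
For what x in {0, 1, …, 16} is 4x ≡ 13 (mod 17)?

4⁻¹ ≡ 13 (mod 17) because 4·13 = 52 = 3·17 + 1.
Multiplying both sides by 13: x ≡ 13·13 = 169 ≡ 16 (mod 17).

16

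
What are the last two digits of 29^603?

Successive squares of 29 mod 100: 29^1≡29, 29^2≡41, 29^4≡81, 29^8≡61, 29^16≡21, 29^32≡41, 29^64≡81, 29^128≡61, 29^256≡21, 29^512≡41.
603 = 1 + 2 + 8 + 16 + 64 + 512, so 29^603 ≡ 29·41·61·21·81·41 ≡ 89 (mod 100).

89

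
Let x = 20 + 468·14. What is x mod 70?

468·14 = 6552.
6552 = 93·70 + 42, so 6552 mod 70 = 42.
(20 + 42) mod 70 = 62.

62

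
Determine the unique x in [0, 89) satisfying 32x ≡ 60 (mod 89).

13

The inverse of 32 mod 89 is 64 (since 32·64 = 2048 ≡ 1).
So x ≡ 64·60 = 3840 ≡ 13 (mod 89).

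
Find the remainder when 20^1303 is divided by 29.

20

Successive squares of 20 mod 29: 20^1≡20, 20^2≡23, 20^4≡7, 20^8≡20, 20^16≡23, 20^32≡7, 20^64≡20, 20^128≡23, 20^256≡7, 20^512≡20, 20^1024≡23.
1303 = 1 + 2 + 4 + 16 + 256 + 1024, so 20^1303 ≡ 20·23·7·23·7·23 ≡ 20 (mod 29).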